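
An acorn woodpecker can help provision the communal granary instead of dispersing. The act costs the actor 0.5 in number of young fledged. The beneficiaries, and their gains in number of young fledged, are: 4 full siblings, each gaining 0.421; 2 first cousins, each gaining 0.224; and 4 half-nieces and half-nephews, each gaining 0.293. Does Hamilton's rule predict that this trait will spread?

Yes

Hamilton's rule: the trait is favored when the sum of r·B over every recipient exceeds the actor's cost C.
r to a full sibling = 1/2 (full sibs share both parents — two paths of length 2: r = 2·(1/2)^2 = 1/2).
r to a first cousin = 1/8 (first cousins share one grandparent pair — two paths of length 4: r = 2·(1/2)^4 = 1/8).
r to a half-niece or half-nephew = 1/8 (half-aunt/uncle↔niece/nephew: one path of length 3: r = (1/2)^3 = 1/8).
Summing one r·B term per recipient: 4·0.5·0.421 + 2·0.125·0.224 + 4·0.125·0.293 = 1.0445.
1.0445 > 0.5: the indirect benefit exceeds the cost.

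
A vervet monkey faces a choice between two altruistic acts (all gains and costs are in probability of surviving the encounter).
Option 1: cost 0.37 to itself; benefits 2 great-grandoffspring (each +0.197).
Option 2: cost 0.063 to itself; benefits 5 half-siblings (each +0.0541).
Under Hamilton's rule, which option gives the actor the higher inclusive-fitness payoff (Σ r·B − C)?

Option 1: r to a great-grandoffspring = 0.125.
Option 1: Σ r·B − C = (2·0.125·0.197) − 0.37 = -0.32075.
Option 2: r to a half-sibling = 0.25.
Option 2: Σ r·B − C = (5·0.25·0.0541) − 0.063 = 0.004625.
Option 2 has the higher net inclusive-fitness payoff.

Option 2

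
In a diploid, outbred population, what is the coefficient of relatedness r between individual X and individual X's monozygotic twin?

Each parent–offspring link contributes a factor of 1/2, and independent paths through distinct common ancestors add.
Monozygotic twins share every allele identical by descent: r = 1.

1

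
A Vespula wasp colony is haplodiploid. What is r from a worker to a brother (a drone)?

Her haploid brother carries none of their father's genes and a random half of their mother's genome; that half matches the maternal half of her own genome with probability 1/2: r = 1/2 · 1/2 = 1/4.

0.25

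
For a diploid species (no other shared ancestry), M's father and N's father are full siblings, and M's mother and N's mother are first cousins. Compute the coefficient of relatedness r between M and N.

Independent pedigree routes through distinct common ancestors add.
M and N are related in two ways: first cousins through their fathers (r = 1/8) and second cousins through their mothers (r = 1/32).
r = 1/8 + 1/32 = 5/32 = 0.15625.

0.15625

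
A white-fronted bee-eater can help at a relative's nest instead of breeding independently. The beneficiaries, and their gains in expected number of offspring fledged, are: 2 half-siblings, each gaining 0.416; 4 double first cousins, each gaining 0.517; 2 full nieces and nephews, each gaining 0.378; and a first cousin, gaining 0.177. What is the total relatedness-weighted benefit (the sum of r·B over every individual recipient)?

r to a half-sibling = 0.25 (half-sibs share one parent — one path of length 2: r = (1/2)^2 = 1/4).
r to a double first cousin = 0.25 (double first cousins share both grandparent pairs — four paths of length 4: r = 4·(1/2)^4 = 1/4).
r to a full niece or nephew = 1/4 (full aunt/uncle↔niece/nephew: two paths of length 3 through the shared grandparent pair: r = 2·(1/2)^3 = 1/4).
r to a first cousin = 1/8 (first cousins share one grandparent pair — two paths of length 4: r = 2·(1/2)^4 = 1/8).
Summing one r·B term per recipient: 2·0.25·0.416 + 4·0.25·0.517 + 2·0.25·0.378 + 1·0.125·0.177 = 0.936125.

0.936125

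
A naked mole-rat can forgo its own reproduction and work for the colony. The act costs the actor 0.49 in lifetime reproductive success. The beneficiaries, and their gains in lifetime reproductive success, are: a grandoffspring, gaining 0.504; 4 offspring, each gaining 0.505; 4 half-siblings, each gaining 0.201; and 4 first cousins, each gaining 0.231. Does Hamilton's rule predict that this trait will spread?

Yes

Hamilton's rule: the trait is favored when the sum of r·B over every recipient exceeds the actor's cost C.
r to a grandoffspring = 1/4 (two parent–offspring links: r = (1/2)^2 = 1/4).
r to an offspring = 0.5 (one parent–offspring link: r = (1/2)^1 = 1/2).
r to a half-sibling = 0.25 (half-sibs share one parent — one path of length 2: r = (1/2)^2 = 1/4).
r to a first cousin = 1/8 (first cousins share one grandparent pair — two paths of length 4: r = 2·(1/2)^4 = 1/8).
Summing one r·B term per recipient: 1·0.25·0.504 + 4·0.5·0.505 + 4·0.25·0.201 + 4·0.125·0.231 = 1.4525.
1.4525 > 0.49: the indirect benefit exceeds the cost.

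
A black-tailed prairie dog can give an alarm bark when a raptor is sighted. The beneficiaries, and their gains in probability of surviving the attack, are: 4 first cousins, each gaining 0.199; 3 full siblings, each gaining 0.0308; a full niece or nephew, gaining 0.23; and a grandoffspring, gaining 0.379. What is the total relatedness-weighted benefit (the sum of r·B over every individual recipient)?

0.29795

r to a first cousin = 1/8 (first cousins share one grandparent pair — two paths of length 4: r = 2·(1/2)^4 = 1/8).
r to a full sibling = 0.5 (full sibs share both parents — two paths of length 2: r = 2·(1/2)^2 = 1/2).
r to a full niece or nephew = 0.25 (full aunt/uncle↔niece/nephew: two paths of length 3 through the shared grandparent pair: r = 2·(1/2)^3 = 1/4).
r to a grandoffspring = 1/4 (two parent–offspring links: r = (1/2)^2 = 1/4).
Summing one r·B term per recipient: 4·0.125·0.199 + 3·0.5·0.0308 + 1·0.25·0.23 + 1·0.25·0.379 = 0.29795.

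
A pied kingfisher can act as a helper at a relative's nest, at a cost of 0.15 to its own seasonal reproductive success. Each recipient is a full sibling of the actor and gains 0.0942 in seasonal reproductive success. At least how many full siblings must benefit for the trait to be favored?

4

r to a full sibling = 0.5 (full sibs share both parents — two paths of length 2: r = 2·(1/2)^2 = 1/2).
Hamilton's rule: n·r·B > C  ⇒  n > C/(r·B) = 0.15/(0.5·0.0942) = 3.185.
The smallest integer exceeding 3.185 is 4.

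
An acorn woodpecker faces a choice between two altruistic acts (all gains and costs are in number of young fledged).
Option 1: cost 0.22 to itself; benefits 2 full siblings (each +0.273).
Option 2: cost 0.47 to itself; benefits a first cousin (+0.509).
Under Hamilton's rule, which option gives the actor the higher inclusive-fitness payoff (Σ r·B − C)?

Option 1: r to a full sibling = 0.5.
Option 1: Σ r·B − C = (2·0.5·0.273) − 0.22 = 0.053.
Option 2: r to a first cousin = 0.125.
Option 2: Σ r·B − C = (1·0.125·0.509) − 0.47 = -0.406375.
Option 1 has the higher net inclusive-fitness payoff.

Option 1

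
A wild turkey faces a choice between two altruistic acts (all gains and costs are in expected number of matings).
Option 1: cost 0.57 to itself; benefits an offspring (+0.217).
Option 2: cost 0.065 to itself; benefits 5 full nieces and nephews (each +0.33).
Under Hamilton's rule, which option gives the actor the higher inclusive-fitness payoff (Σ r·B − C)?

Option 1: r to an offspring = 0.5.
Option 1: Σ r·B − C = (1·0.5·0.217) − 0.57 = -0.4615.
Option 2: r to a full niece or nephew = 0.25.
Option 2: Σ r·B − C = (5·0.25·0.33) − 0.065 = 0.3475.
Option 2 has the higher net inclusive-fitness payoff.

Option 2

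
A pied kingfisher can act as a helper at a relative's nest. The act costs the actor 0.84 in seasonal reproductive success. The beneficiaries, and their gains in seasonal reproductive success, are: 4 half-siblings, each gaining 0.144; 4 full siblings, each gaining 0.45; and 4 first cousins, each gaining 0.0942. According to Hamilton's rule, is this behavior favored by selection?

Hamilton's rule: the trait is favored when the sum of r·B over every recipient exceeds the actor's cost C.
r to a half-sibling = 1/4 (half-sibs share one parent — one path of length 2: r = (1/2)^2 = 1/4).
r to a full sibling = 1/2 (full sibs share both parents — two paths of length 2: r = 2·(1/2)^2 = 1/2).
r to a first cousin = 0.125 (first cousins share one grandparent pair — two paths of length 4: r = 2·(1/2)^4 = 1/8).
Summing one r·B term per recipient: 4·0.25·0.144 + 4·0.5·0.45 + 4·0.125·0.0942 = 1.0911.
1.0911 > 0.84: the indirect benefit exceeds the cost.

Yes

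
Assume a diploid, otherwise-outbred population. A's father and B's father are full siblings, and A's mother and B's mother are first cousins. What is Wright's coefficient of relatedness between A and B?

Relatedness sums over independent paths through distinct common ancestors.
A and B are related in two ways: first cousins through their fathers (r = 1/8) and second cousins through their mothers (r = 1/32).
r = 1/8 + 1/32 = 0.15625.

0.15625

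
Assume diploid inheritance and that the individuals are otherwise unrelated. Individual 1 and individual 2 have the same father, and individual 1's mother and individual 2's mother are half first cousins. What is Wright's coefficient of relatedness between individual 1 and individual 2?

Relatedness sums over independent paths through distinct common ancestors.
Individual 1 and individual 2 are related in two ways: half-sibs through their shared father (r = 1/4) and half second cousins through their mothers (r = 1/64).
r = 1/4 + 1/64 = 17/64 = 0.265625.

0.265625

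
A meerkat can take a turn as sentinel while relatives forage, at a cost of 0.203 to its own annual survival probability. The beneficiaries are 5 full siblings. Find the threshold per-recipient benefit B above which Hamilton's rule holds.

0.0812

r to a full sibling = 0.5 (full sibs share both parents — two paths of length 2: r = 2·(1/2)^2 = 1/2).
Hamilton's rule with n recipients of equal r: n·r·B > C, so B > C/(n·r) = 0.203/(5·0.5) = 0.0812.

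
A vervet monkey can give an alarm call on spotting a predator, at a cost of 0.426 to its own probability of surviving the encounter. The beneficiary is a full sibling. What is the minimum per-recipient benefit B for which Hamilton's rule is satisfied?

r to a full sibling = 1/2 (full sibs share both parents — two paths of length 2: r = 2·(1/2)^2 = 1/2).
Hamilton's rule with n recipients of equal r: n·r·B > C, so B > C/(n·r) = 0.426/(1·0.5) = 0.852.

0.852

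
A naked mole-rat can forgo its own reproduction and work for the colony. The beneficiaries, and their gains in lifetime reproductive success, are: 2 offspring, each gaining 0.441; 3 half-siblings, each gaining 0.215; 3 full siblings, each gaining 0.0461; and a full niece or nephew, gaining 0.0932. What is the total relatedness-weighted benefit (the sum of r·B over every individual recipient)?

r to an offspring = 0.5 (one parent–offspring link: r = (1/2)^1 = 1/2).
r to a half-sibling = 0.25 (half-sibs share one parent — one path of length 2: r = (1/2)^2 = 1/4).
r to a full sibling = 0.5 (full sibs share both parents — two paths of length 2: r = 2·(1/2)^2 = 1/2).
r to a full niece or nephew = 0.25 (full aunt/uncle↔niece/nephew: two paths of length 3 through the shared grandparent pair: r = 2·(1/2)^3 = 1/4).
Summing one r·B term per recipient: 2·0.5·0.441 + 3·0.25·0.215 + 3·0.5·0.0461 + 1·0.25·0.0932 = 0.6947.

0.6947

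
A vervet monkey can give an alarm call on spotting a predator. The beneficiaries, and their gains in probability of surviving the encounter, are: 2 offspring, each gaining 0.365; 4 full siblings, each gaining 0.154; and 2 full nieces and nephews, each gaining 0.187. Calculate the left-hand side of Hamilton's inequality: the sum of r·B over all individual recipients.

r to an offspring = 0.5 (one parent–offspring link: r = (1/2)^1 = 1/2).
r to a full sibling = 0.5 (full sibs share both parents — two paths of length 2: r = 2·(1/2)^2 = 1/2).
r to a full niece or nephew = 0.25 (full aunt/uncle↔niece/nephew: two paths of length 3 through the shared grandparent pair: r = 2·(1/2)^3 = 1/4).
Summing one r·B term per recipient: 2·0.5·0.365 + 4·0.5·0.154 + 2·0.25·0.187 = 0.7665.

0.7665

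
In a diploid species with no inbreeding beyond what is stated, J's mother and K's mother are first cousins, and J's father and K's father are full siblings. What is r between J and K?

Wright's path rule: contributions from independent ancestry routes add.
J and K are related in two ways: second cousins through their mothers (r = 1/32) and first cousins through their fathers (r = 1/8).
r = 1/32 + 1/8 = 0.15625.

0.15625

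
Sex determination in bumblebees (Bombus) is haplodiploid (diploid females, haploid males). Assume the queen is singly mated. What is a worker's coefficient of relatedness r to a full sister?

Haplodiploid full sisters inherit their father's entire haploid genome identically (contributing 1/2) and on average half of their mother's contribution (1/2 · 1/2 = 1/4); r = 1/2 + 1/4 = 3/4.

0.75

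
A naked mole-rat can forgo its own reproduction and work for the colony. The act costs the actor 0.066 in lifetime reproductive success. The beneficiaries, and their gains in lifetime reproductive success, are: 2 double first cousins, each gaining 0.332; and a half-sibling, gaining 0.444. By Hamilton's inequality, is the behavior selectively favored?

Yes

Hamilton's rule: the trait is favored when the sum of r·B over every recipient exceeds the actor's cost C.
r to a double first cousin = 1/4 (double first cousins share both grandparent pairs — four paths of length 4: r = 4·(1/2)^4 = 1/4).
r to a half-sibling = 1/4 (half-sibs share one parent — one path of length 2: r = (1/2)^2 = 1/4).
Summing one r·B term per recipient: 2·0.25·0.332 + 1·0.25·0.444 = 0.277.
0.277 > 0.066: the indirect benefit exceeds the cost.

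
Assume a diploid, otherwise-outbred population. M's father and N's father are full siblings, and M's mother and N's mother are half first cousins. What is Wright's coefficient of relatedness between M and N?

Relatedness sums over independent paths through distinct common ancestors.
M and N are related in two ways: first cousins through their fathers (r = 1/8) and half second cousins through their mothers (r = 1/64).
r = 1/8 + 1/64 = 9/64 = 0.140625.

0.140625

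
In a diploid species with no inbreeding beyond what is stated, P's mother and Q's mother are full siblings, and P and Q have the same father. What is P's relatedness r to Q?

Relatedness sums over independent paths through distinct common ancestors.
P and Q are related in two ways: first cousins through their mothers (r = 1/8) and half-sibs through their shared father (r = 1/4).
r = 1/8 + 1/4 = 3/8 = 0.375.

0.375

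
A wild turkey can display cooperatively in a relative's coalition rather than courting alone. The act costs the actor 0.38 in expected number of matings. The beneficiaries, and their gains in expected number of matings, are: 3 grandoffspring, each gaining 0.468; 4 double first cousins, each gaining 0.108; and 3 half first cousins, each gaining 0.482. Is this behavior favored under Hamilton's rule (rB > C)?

Hamilton's rule: the trait is favored when the sum of r·B over every recipient exceeds the actor's cost C.
r to a grandoffspring = 0.25 (two parent–offspring links: r = (1/2)^2 = 1/4).
r to a double first cousin = 1/4 (double first cousins share both grandparent pairs — four paths of length 4: r = 4·(1/2)^4 = 1/4).
r to a half first cousin = 1/16 (half first cousins share one grandparent — one path of length 4: r = (1/2)^4 = 1/16).
Summing one r·B term per recipient: 3·0.25·0.468 + 4·0.25·0.108 + 3·0.0625·0.482 = 0.549375.
0.549375 > 0.38: the indirect benefit exceeds the cost.

Yes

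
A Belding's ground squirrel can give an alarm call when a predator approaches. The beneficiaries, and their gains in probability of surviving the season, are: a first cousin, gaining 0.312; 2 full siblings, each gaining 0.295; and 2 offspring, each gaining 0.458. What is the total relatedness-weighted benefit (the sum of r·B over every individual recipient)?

r to a first cousin = 1/8 (first cousins share one grandparent pair — two paths of length 4: r = 2·(1/2)^4 = 1/8).
r to a full sibling = 1/2 (full sibs share both parents — two paths of length 2: r = 2·(1/2)^2 = 1/2).
r to an offspring = 0.5 (one parent–offspring link: r = (1/2)^1 = 1/2).
Summing one r·B term per recipient: 1·0.125·0.312 + 2·0.5·0.295 + 2·0.5·0.458 = 0.792.

0.792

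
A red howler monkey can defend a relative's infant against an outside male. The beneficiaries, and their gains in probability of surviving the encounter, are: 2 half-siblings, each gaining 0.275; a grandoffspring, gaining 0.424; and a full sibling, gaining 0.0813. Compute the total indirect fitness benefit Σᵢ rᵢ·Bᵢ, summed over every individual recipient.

0.28415

r to a half-sibling = 0.25 (half-sibs share one parent — one path of length 2: r = (1/2)^2 = 1/4).
r to a grandoffspring = 0.25 (two parent–offspring links: r = (1/2)^2 = 1/4).
r to a full sibling = 0.5 (full sibs share both parents — two paths of length 2: r = 2·(1/2)^2 = 1/2).
Summing one r·B term per recipient: 2·0.25·0.275 + 1·0.25·0.424 + 1·0.5·0.0813 = 0.28415.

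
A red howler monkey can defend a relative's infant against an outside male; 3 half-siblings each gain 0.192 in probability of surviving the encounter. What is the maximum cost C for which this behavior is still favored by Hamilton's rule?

0.144

r to a half-sibling = 1/4 (half-sibs share one parent — one path of length 2: r = (1/2)^2 = 1/4).
Hamilton's rule: n·r·B > C, so the trait is favored while C < n·r·B = 3·0.25·0.192 = 0.144.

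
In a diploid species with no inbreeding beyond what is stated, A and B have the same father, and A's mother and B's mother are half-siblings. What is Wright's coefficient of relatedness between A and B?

With two independent routes of shared ancestry, r is the sum of the two contributions.
A and B are related in two ways: half-sibs through their shared father (r = 1/4) and half first cousins through their mothers (r = 1/16).
r = 1/4 + 1/16 = 0.3125.

0.3125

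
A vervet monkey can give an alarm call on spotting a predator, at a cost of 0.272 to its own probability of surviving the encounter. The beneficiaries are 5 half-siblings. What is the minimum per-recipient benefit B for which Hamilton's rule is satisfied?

r to a half-sibling = 0.25 (half-sibs share one parent — one path of length 2: r = (1/2)^2 = 1/4).
Hamilton's rule with n recipients of equal r: n·r·B > C, so B > C/(n·r) = 0.272/(5·0.25) = 0.2176.

0.2176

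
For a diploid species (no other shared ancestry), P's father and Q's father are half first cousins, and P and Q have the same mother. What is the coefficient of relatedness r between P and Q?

0.265625

With two independent routes of shared ancestry, r is the sum of the two contributions.
P and Q are related in two ways: half second cousins through their fathers (r = 1/64) and half-sibs through their shared mother (r = 1/4).
r = 1/64 + 1/4 = 17/64 = 0.265625.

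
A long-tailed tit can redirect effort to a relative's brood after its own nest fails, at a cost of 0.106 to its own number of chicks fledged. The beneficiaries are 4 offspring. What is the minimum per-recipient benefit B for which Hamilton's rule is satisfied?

0.053

r to an offspring = 0.5 (one parent–offspring link: r = (1/2)^1 = 1/2).
Hamilton's rule with n recipients of equal r: n·r·B > C, so B > C/(n·r) = 0.106/(4·0.5) = 0.053.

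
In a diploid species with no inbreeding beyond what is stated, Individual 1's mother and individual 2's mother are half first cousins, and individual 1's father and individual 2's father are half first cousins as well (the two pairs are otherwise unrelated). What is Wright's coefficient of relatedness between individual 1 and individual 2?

Relatedness sums over independent paths through distinct common ancestors.
Individual 1 and individual 2 are related in two ways: half second cousins through their mothers (r = 1/64) and half second cousins through their fathers (r = 1/64).
r = 1/64 + 1/64 = 1/32 = 0.03125.

0.03125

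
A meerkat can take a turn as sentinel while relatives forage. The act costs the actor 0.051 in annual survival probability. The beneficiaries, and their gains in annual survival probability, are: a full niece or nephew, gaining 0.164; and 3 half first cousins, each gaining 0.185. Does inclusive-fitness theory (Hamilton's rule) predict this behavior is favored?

Yes

Hamilton's rule: the trait is favored when the sum of r·B over every recipient exceeds the actor's cost C.
r to a full niece or nephew = 1/4 (full aunt/uncle↔niece/nephew: two paths of length 3 through the shared grandparent pair: r = 2·(1/2)^3 = 1/4).
r to a half first cousin = 1/16 (half first cousins share one grandparent — one path of length 4: r = (1/2)^4 = 1/16).
Summing one r·B term per recipient: 1·0.25·0.164 + 3·0.0625·0.185 = 0.0756875.
0.0756875 > 0.051: the indirect benefit exceeds the cost.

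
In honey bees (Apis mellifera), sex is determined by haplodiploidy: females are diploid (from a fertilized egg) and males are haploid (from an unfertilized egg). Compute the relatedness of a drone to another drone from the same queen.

0.5

Haploid brothers each carry a random half of the queen's diploid genome, so on average they share half: r = 1/2.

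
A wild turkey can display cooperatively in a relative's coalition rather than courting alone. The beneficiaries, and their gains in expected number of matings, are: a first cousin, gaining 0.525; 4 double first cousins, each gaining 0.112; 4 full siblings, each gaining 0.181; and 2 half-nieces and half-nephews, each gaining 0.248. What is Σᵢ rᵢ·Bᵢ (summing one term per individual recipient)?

0.601625

r to a first cousin = 0.125 (first cousins share one grandparent pair — two paths of length 4: r = 2·(1/2)^4 = 1/8).
r to a double first cousin = 1/4 (double first cousins share both grandparent pairs — four paths of length 4: r = 4·(1/2)^4 = 1/4).
r to a full sibling = 1/2 (full sibs share both parents — two paths of length 2: r = 2·(1/2)^2 = 1/2).
r to a half-niece or half-nephew = 1/8 (half-aunt/uncle↔niece/nephew: one path of length 3: r = (1/2)^3 = 1/8).
Summing one r·B term per recipient: 1·0.125·0.525 + 4·0.25·0.112 + 4·0.5·0.181 + 2·0.125·0.248 = 0.601625.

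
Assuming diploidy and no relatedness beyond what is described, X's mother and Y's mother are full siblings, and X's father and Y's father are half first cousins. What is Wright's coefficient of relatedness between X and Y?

Relatedness sums over independent paths through distinct common ancestors.
X and Y are related in two ways: first cousins through their mothers (r = 1/8) and half second cousins through their fathers (r = 1/64).
r = 1/8 + 1/64 = 9/64 = 0.140625.

0.140625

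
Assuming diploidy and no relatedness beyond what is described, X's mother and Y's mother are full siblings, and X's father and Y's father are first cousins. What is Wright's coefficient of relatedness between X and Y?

0.15625

Independent pedigree routes through distinct common ancestors add.
X and Y are related in two ways: first cousins through their mothers (r = 1/8) and second cousins through their fathers (r = 1/32).
r = 1/8 + 1/32 = 0.15625.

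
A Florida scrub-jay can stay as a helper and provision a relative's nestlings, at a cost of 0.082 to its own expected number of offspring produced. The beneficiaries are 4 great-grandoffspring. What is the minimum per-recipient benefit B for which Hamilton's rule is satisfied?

0.164

r to a great-grandoffspring = 1/8 (three parent–offspring links: r = (1/2)^3 = 1/8).
Hamilton's rule with n recipients of equal r: n·r·B > C, so B > C/(n·r) = 0.082/(4·0.125) = 0.164.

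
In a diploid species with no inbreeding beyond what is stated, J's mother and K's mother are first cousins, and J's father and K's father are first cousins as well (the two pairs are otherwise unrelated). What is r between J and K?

0.0625

Relatedness sums over independent paths through distinct common ancestors.
J and K are related in two ways: second cousins through their mothers (r = 1/32) and second cousins through their fathers (r = 1/32).
r = 1/32 + 1/32 = 1/16 = 0.0625.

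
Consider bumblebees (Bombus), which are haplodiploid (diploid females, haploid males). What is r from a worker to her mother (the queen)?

One meiotic link between diploid queen and diploid daughter: r = 1/2.

0.5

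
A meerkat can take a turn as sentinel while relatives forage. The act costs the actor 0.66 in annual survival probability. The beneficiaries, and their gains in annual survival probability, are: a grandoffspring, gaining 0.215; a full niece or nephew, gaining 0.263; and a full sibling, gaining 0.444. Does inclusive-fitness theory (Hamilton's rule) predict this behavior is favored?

Hamilton's rule: the trait is favored when the sum of r·B over every recipient exceeds the actor's cost C.
r to a grandoffspring = 1/4 (two parent–offspring links: r = (1/2)^2 = 1/4).
r to a full niece or nephew = 1/4 (full aunt/uncle↔niece/nephew: two paths of length 3 through the shared grandparent pair: r = 2·(1/2)^3 = 1/4).
r to a full sibling = 0.5 (full sibs share both parents — two paths of length 2: r = 2·(1/2)^2 = 1/2).
Summing one r·B term per recipient: 1·0.25·0.215 + 1·0.25·0.263 + 1·0.5·0.444 = 0.3415.
0.3415 < 0.66: the indirect benefit is less than the cost.

No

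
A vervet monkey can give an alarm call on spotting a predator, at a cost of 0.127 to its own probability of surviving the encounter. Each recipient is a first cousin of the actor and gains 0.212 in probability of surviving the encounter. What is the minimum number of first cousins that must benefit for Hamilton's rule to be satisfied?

5

r to a first cousin = 0.125 (first cousins share one grandparent pair — two paths of length 4: r = 2·(1/2)^4 = 1/8).
Hamilton's rule: n·r·B > C  ⇒  n > C/(r·B) = 0.127/(0.125·0.212) = 4.792.
The smallest integer exceeding 4.792 is 5.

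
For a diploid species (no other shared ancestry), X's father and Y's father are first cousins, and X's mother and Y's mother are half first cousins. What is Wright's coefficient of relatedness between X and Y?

0.046875

Relatedness sums over independent paths through distinct common ancestors.
X and Y are related in two ways: second cousins through their fathers (r = 1/32) and half second cousins through their mothers (r = 1/64).
r = 1/32 + 1/64 = 0.046875.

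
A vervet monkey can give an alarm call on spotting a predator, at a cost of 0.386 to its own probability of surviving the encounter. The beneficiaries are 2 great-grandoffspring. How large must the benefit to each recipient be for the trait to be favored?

1.544

r to a great-grandoffspring = 0.125 (three parent–offspring links: r = (1/2)^3 = 1/8).
Hamilton's rule with n recipients of equal r: n·r·B > C, so B > C/(n·r) = 0.386/(2·0.125) = 1.544.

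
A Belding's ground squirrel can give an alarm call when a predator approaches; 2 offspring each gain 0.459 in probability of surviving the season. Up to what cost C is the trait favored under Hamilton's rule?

0.459

r to an offspring = 1/2 (one parent–offspring link: r = (1/2)^1 = 1/2).
Hamilton's rule: n·r·B > C, so the trait is favored while C < n·r·B = 2·0.5·0.459 = 0.459.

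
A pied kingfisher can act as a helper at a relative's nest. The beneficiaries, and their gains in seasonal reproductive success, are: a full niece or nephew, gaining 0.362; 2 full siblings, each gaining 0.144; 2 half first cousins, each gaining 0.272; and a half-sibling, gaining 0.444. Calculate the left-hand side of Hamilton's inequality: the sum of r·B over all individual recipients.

r to a full niece or nephew = 0.25 (full aunt/uncle↔niece/nephew: two paths of length 3 through the shared grandparent pair: r = 2·(1/2)^3 = 1/4).
r to a full sibling = 1/2 (full sibs share both parents — two paths of length 2: r = 2·(1/2)^2 = 1/2).
r to a half first cousin = 0.0625 (half first cousins share one grandparent — one path of length 4: r = (1/2)^4 = 1/16).
r to a half-sibling = 0.25 (half-sibs share one parent — one path of length 2: r = (1/2)^2 = 1/4).
Summing one r·B term per recipient: 1·0.25·0.362 + 2·0.5·0.144 + 2·0.0625·0.272 + 1·0.25·0.444 = 0.3795.

0.3795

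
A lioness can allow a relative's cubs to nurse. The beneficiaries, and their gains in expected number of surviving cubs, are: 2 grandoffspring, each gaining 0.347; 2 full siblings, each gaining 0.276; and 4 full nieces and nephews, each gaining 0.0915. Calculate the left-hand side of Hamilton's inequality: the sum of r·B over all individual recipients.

0.541

r to a grandoffspring = 1/4 (two parent–offspring links: r = (1/2)^2 = 1/4).
r to a full sibling = 0.5 (full sibs share both parents — two paths of length 2: r = 2·(1/2)^2 = 1/2).
r to a full niece or nephew = 0.25 (full aunt/uncle↔niece/nephew: two paths of length 3 through the shared grandparent pair: r = 2·(1/2)^3 = 1/4).
Summing one r·B term per recipient: 2·0.25·0.347 + 2·0.5·0.276 + 4·0.25·0.0915 = 0.541.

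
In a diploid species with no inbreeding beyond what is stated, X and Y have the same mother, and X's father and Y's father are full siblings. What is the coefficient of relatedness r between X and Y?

0.375

Relatedness sums over independent paths through distinct common ancestors.
X and Y are related in two ways: half-sibs through their shared mother (r = 1/4) and first cousins through their fathers (r = 1/8).
r = 1/4 + 1/8 = 3/8 = 0.375.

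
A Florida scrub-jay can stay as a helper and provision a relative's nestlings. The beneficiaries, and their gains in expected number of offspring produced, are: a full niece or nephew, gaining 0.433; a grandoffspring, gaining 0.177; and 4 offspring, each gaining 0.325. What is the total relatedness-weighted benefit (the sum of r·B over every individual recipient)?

r to a full niece or nephew = 1/4 (full aunt/uncle↔niece/nephew: two paths of length 3 through the shared grandparent pair: r = 2·(1/2)^3 = 1/4).
r to a grandoffspring = 1/4 (two parent–offspring links: r = (1/2)^2 = 1/4).
r to an offspring = 1/2 (one parent–offspring link: r = (1/2)^1 = 1/2).
Summing one r·B term per recipient: 1·0.25·0.433 + 1·0.25·0.177 + 4·0.5·0.325 = 0.8025.

0.8025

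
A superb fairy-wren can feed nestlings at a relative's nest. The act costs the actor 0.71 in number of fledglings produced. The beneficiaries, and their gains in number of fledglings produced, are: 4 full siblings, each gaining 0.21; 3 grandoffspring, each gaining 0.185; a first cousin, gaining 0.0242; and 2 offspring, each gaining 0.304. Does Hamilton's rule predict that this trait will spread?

Hamilton's rule: the trait is favored when the sum of r·B over every recipient exceeds the actor's cost C.
r to a full sibling = 0.5 (full sibs share both parents — two paths of length 2: r = 2·(1/2)^2 = 1/2).
r to a grandoffspring = 0.25 (two parent–offspring links: r = (1/2)^2 = 1/4).
r to a first cousin = 1/8 (first cousins share one grandparent pair — two paths of length 4: r = 2·(1/2)^4 = 1/8).
r to an offspring = 0.5 (one parent–offspring link: r = (1/2)^1 = 1/2).
Summing one r·B term per recipient: 4·0.5·0.21 + 3·0.25·0.185 + 1·0.125·0.0242 + 2·0.5·0.304 = 0.865775.
0.865775 > 0.71: the indirect benefit exceeds the cost.

Yes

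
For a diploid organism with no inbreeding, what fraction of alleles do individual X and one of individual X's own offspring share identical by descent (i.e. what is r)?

0.5

Each parent–offspring link contributes a factor of 1/2, and independent paths through distinct common ancestors add.
One parent–offspring link: r = (1/2)^1 = 1/2.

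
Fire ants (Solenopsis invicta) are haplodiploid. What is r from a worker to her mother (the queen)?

One meiotic link between diploid queen and diploid daughter: r = 1/2.

0.5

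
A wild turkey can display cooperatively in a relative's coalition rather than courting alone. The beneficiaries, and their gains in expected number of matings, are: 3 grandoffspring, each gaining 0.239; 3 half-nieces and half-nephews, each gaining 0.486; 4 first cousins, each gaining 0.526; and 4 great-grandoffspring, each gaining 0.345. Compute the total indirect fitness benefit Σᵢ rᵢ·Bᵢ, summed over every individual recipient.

r to a grandoffspring = 1/4 (two parent–offspring links: r = (1/2)^2 = 1/4).
r to a half-niece or half-nephew = 0.125 (half-aunt/uncle↔niece/nephew: one path of length 3: r = (1/2)^3 = 1/8).
r to a first cousin = 0.125 (first cousins share one grandparent pair — two paths of length 4: r = 2·(1/2)^4 = 1/8).
r to a great-grandoffspring = 0.125 (three parent–offspring links: r = (1/2)^3 = 1/8).
Summing one r·B term per recipient: 3·0.25·0.239 + 3·0.125·0.486 + 4·0.125·0.526 + 4·0.125·0.345 = 0.797.

0.797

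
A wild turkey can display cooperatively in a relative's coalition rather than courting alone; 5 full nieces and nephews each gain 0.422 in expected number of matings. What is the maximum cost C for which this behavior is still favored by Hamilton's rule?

0.5275

r to a full niece or nephew = 0.25 (full aunt/uncle↔niece/nephew: two paths of length 3 through the shared grandparent pair: r = 2·(1/2)^3 = 1/4).
Hamilton's rule: n·r·B > C, so the trait is favored while C < n·r·B = 5·0.25·0.422 = 0.5275.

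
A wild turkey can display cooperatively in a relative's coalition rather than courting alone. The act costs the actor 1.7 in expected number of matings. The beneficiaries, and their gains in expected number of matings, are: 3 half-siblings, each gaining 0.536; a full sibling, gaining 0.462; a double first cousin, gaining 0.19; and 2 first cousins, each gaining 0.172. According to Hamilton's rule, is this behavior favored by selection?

No

Hamilton's rule: the trait is favored when the sum of r·B over every recipient exceeds the actor's cost C.
r to a half-sibling = 1/4 (half-sibs share one parent — one path of length 2: r = (1/2)^2 = 1/4).
r to a full sibling = 0.5 (full sibs share both parents — two paths of length 2: r = 2·(1/2)^2 = 1/2).
r to a double first cousin = 0.25 (double first cousins share both grandparent pairs — four paths of length 4: r = 4·(1/2)^4 = 1/4).
r to a first cousin = 0.125 (first cousins share one grandparent pair — two paths of length 4: r = 2·(1/2)^4 = 1/8).
Summing one r·B term per recipient: 3·0.25·0.536 + 1·0.5·0.462 + 1·0.25·0.19 + 2·0.125·0.172 = 0.7235.
0.7235 < 1.7: the indirect benefit is less than the cost.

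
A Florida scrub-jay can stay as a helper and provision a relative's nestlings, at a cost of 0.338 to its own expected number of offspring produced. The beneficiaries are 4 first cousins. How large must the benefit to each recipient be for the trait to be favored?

0.676

r to a first cousin = 0.125 (first cousins share one grandparent pair — two paths of length 4: r = 2·(1/2)^4 = 1/8).
Hamilton's rule with n recipients of equal r: n·r·B > C, so B > C/(n·r) = 0.338/(4·0.125) = 0.676.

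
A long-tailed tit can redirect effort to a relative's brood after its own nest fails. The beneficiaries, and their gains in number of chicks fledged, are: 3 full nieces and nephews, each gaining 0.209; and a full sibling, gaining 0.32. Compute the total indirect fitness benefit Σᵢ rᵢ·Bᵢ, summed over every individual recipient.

0.31675

r to a full niece or nephew = 0.25 (full aunt/uncle↔niece/nephew: two paths of length 3 through the shared grandparent pair: r = 2·(1/2)^3 = 1/4).
r to a full sibling = 0.5 (full sibs share both parents — two paths of length 2: r = 2·(1/2)^2 = 1/2).
Summing one r·B term per recipient: 3·0.25·0.209 + 1·0.5·0.32 = 0.31675.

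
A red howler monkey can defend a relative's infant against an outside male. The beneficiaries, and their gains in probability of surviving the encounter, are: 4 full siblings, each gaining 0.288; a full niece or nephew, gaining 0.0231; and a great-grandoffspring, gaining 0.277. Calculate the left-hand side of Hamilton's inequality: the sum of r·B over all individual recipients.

0.6164

r to a full sibling = 0.5 (full sibs share both parents — two paths of length 2: r = 2·(1/2)^2 = 1/2).
r to a full niece or nephew = 1/4 (full aunt/uncle↔niece/nephew: two paths of length 3 through the shared grandparent pair: r = 2·(1/2)^3 = 1/4).
r to a great-grandoffspring = 1/8 (three parent–offspring links: r = (1/2)^3 = 1/8).
Summing one r·B term per recipient: 4·0.5·0.288 + 1·0.25·0.0231 + 1·0.125·0.277 = 0.6164.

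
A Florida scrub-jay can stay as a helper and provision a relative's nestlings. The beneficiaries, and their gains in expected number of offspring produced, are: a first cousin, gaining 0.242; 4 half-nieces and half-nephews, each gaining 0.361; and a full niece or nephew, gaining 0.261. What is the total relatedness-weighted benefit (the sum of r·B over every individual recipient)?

r to a first cousin = 1/8 (first cousins share one grandparent pair — two paths of length 4: r = 2·(1/2)^4 = 1/8).
r to a half-niece or half-nephew = 0.125 (half-aunt/uncle↔niece/nephew: one path of length 3: r = (1/2)^3 = 1/8).
r to a full niece or nephew = 0.25 (full aunt/uncle↔niece/nephew: two paths of length 3 through the shared grandparent pair: r = 2·(1/2)^3 = 1/4).
Summing one r·B term per recipient: 1·0.125·0.242 + 4·0.125·0.361 + 1·0.25·0.261 = 0.276.

0.276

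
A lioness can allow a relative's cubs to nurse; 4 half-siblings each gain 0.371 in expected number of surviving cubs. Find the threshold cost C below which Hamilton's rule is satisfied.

r to a half-sibling = 1/4 (half-sibs share one parent — one path of length 2: r = (1/2)^2 = 1/4).
Hamilton's rule: n·r·B > C, so the trait is favored while C < n·r·B = 4·0.25·0.371 = 0.371.

0.371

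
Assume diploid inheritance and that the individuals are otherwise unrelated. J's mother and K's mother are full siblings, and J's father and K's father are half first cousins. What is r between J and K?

With two independent routes of shared ancestry, r is the sum of the two contributions.
J and K are related in two ways: first cousins through their mothers (r = 1/8) and half second cousins through their fathers (r = 1/64).
r = 1/8 + 1/64 = 9/64 = 0.140625.

0.140625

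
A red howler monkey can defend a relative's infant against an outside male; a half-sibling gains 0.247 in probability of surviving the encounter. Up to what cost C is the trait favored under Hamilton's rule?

r to a half-sibling = 0.25 (half-sibs share one parent — one path of length 2: r = (1/2)^2 = 1/4).
Hamilton's rule: n·r·B > C, so the trait is favored while C < n·r·B = 1·0.25·0.247 = 0.06175.

0.06175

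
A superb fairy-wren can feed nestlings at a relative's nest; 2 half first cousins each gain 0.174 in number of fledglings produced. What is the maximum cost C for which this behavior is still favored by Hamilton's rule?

r to a half first cousin = 0.0625 (half first cousins share one grandparent — one path of length 4: r = (1/2)^4 = 1/16).
Hamilton's rule: n·r·B > C, so the trait is favored while C < n·r·B = 2·0.0625·0.174 = 0.02175.

0.02175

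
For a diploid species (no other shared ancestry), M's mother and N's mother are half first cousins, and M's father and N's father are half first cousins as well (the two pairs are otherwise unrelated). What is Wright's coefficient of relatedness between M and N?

0.03125

With two independent routes of shared ancestry, r is the sum of the two contributions.
M and N are related in two ways: half second cousins through their mothers (r = 1/64) and half second cousins through their fathers (r = 1/64).
r = 1/64 + 1/64 = 0.03125.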